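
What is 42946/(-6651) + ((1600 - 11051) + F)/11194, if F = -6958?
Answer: -589873783/74451294 ≈ -7.9230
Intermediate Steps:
42946/(-6651) + ((1600 - 11051) + F)/11194 = 42946/(-6651) + ((1600 - 11051) - 6958)/11194 = 42946*(-1/6651) + (-9451 - 6958)*(1/11194) = -42946/6651 - 16409*1/11194 = -42946/6651 - 16409/11194 = -589873783/74451294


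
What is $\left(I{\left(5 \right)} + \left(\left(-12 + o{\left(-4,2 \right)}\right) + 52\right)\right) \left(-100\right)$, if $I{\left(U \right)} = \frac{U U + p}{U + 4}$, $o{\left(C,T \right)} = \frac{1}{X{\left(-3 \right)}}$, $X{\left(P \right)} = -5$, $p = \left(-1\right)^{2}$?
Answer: $- \frac{38420}{9} \approx -4268.9$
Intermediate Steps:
$p = 1$
$o{\left(C,T \right)} = - \frac{1}{5}$ ($o{\left(C,T \right)} = \frac{1}{-5} = - \frac{1}{5}$)
$I{\left(U \right)} = \frac{1 + U^{2}}{4 + U}$ ($I{\left(U \right)} = \frac{U U + 1}{U + 4} = \frac{U^{2} + 1}{4 + U} = \frac{1 + U^{2}}{4 + U}$)
$\left(I{\left(5 \right)} + \left(\left(-12 + o{\left(-4,2 \right)}\right) + 52\right)\right) \left(-100\right) = \left(\frac{1 + 5^{2}}{4 + 5} + \left(\left(-12 - \frac{1}{5}\right) + 52\right)\right) \left(-100\right) = \left(\frac{1 + 25}{9} + \left(- \frac{61}{5} + 52\right)\right) \left(-100\right) = \left(\frac{1}{9} \cdot 26 + \frac{199}{5}\right) \left(-100\right) = \left(\frac{26}{9} + \frac{199}{5}\right) \left(-100\right) = \frac{1921}{45} \left(-100\right) = - \frac{38420}{9}$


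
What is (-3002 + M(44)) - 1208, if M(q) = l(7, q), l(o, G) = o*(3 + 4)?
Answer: -4161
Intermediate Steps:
l(o, G) = 7*o (l(o, G) = o*7 = 7*o)
M(q) = 49 (M(q) = 7*7 = 49)
(-3002 + M(44)) - 1208 = (-3002 + 49) - 1208 = -2953 - 1208 = -4161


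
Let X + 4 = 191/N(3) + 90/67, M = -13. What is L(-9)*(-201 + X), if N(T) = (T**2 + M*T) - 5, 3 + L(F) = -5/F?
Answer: 10788184/21105 ≈ 511.17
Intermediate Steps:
L(F) = -3 - 5/F
N(T) = -5 + T**2 - 13*T (N(T) = (T**2 - 13*T) - 5 = -5 + T**2 - 13*T)
X = -19027/2345 (X = -4 + (191/(-5 + 3**2 - 13*3) + 90/67) = -4 + (191/(-5 + 9 - 39) + 90*(1/67)) = -4 + (191/(-35) + 90/67) = -4 + (191*(-1/35) + 90/67) = -4 + (-191/35 + 90/67) = -4 - 9647/2345 = -19027/2345 ≈ -8.1139)
L(-9)*(-201 + X) = (-3 - 5/(-9))*(-201 - 19027/2345) = (-3 - 5*(-1/9))*(-490372/2345) = (-3 + 5/9)*(-490372/2345) = -22/9*(-490372/2345) = 10788184/21105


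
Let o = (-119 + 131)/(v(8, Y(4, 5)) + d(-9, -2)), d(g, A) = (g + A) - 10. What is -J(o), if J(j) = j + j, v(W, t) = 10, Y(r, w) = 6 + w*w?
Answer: 24/11 ≈ 2.1818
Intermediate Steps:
Y(r, w) = 6 + w**2
d(g, A) = -10 + A + g (d(g, A) = (A + g) - 10 = -10 + A + g)
o = -12/11 (o = (-119 + 131)/(10 + (-10 - 2 - 9)) = 12/(10 - 21) = 12/(-11) = 12*(-1/11) = -12/11 ≈ -1.0909)
J(j) = 2*j
-J(o) = -2*(-12)/11 = -1*(-24/11) = 24/11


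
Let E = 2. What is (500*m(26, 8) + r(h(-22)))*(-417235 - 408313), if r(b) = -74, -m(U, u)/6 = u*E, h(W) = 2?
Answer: 39687394552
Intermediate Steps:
m(U, u) = -12*u (m(U, u) = -6*u*2 = -12*u)
(500*m(26, 8) + r(h(-22)))*(-417235 - 408313) = (500*(-12*8) - 74)*(-417235 - 408313) = (500*(-96) - 74)*(-825548) = (-48000 - 74)*(-825548) = -48074*(-825548) = 39687394552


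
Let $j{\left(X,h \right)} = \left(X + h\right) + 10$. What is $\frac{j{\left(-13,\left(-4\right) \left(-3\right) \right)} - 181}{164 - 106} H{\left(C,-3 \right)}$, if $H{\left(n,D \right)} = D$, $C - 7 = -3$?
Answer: $\frac{258}{29} \approx 8.8965$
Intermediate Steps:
$j{\left(X,h \right)} = 10 + X + h$
$C = 4$ ($C = 7 - 3 = 4$)
$\frac{j{\left(-13,\left(-4\right) \left(-3\right) \right)} - 181}{164 - 106} H{\left(C,-3 \right)} = \frac{\left(10 - 13 - -12\right) - 181}{164 - 106} \left(-3\right) = \frac{\left(10 - 13 + 12\right) - 181}{58} \left(-3\right) = \left(9 - 181\right) \frac{1}{58} \left(-3\right) = \left(-172\right) \frac{1}{58} \left(-3\right) = \left(- \frac{86}{29}\right) \left(-3\right) = \frac{258}{29}$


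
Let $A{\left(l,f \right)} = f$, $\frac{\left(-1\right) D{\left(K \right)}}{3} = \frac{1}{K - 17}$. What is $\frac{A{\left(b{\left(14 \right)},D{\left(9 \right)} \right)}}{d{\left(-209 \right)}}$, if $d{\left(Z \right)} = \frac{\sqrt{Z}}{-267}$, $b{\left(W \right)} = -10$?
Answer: $\frac{801 i \sqrt{209}}{1672} \approx 6.9258 i$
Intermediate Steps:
$d{\left(Z \right)} = - \frac{\sqrt{Z}}{267}$
$D{\left(K \right)} = - \frac{3}{-17 + K}$ ($D{\left(K \right)} = - \frac{3}{K - 17} = - \frac{3}{-17 + K}$)
$\frac{A{\left(b{\left(14 \right)},D{\left(9 \right)} \right)}}{d{\left(-209 \right)}} = \frac{\left(-3\right) \frac{1}{-17 + 9}}{\left(- \frac{1}{267}\right) \sqrt{-209}} = \frac{\left(-3\right) \frac{1}{-8}}{\left(- \frac{1}{267}\right) i \sqrt{209}} = \frac{\left(-3\right) \left(- \frac{1}{8}\right)}{\left(- \frac{1}{267}\right) i \sqrt{209}} = \frac{3 \frac{267 i \sqrt{209}}{209}}{8} = \frac{801 i \sqrt{209}}{1672}$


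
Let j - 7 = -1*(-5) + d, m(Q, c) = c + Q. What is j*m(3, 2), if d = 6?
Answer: 90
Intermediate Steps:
m(Q, c) = Q + c
j = 18 (j = 7 + (-1*(-5) + 6) = 7 + (5 + 6) = 7 + 11 = 18)
j*m(3, 2) = 18*(3 + 2) = 18*5 = 90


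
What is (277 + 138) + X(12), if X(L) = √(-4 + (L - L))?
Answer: 415 + 2*I ≈ 415.0 + 2.0*I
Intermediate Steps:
X(L) = 2*I (X(L) = √(-4 + 0) = √(-4) = 2*I)
(277 + 138) + X(12) = (277 + 138) + 2*I = 415 + 2*I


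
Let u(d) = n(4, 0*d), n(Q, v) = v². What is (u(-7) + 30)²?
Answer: 900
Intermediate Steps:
u(d) = 0 (u(d) = (0*d)² = 0² = 0)
(u(-7) + 30)² = (0 + 30)² = 30² = 900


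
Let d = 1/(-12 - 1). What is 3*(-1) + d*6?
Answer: -45/13 ≈ -3.4615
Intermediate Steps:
d = -1/13 (d = 1/(-13) = -1/13 ≈ -0.076923)
3*(-1) + d*6 = 3*(-1) - 1/13*6 = -3 - 6/13 = -45/13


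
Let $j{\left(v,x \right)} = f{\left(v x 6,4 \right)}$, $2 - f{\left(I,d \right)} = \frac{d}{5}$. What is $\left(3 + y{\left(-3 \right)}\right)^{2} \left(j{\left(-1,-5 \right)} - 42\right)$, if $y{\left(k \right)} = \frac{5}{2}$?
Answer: $- \frac{6171}{5} \approx -1234.2$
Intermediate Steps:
$f{\left(I,d \right)} = 2 - \frac{d}{5}$
$j{\left(v,x \right)} = \frac{6}{5}$ ($j{\left(v,x \right)} = 2 - \frac{4}{5} = \frac{6}{5}$)
$y{\left(k \right)} = \frac{5}{2}$ ($y{\left(k \right)} = 5 \cdot \frac{1}{2} = \frac{5}{2}$)
$\left(3 + y{\left(-3 \right)}\right)^{2} \left(j{\left(-1,-5 \right)} - 42\right) = \left(3 + \frac{5}{2}\right)^{2} \left(\frac{6}{5} - 42\right) = \left(\frac{11}{2}\right)^{2} \left(- \frac{204}{5}\right) = \frac{121}{4} \left(- \frac{204}{5}\right) = - \frac{6171}{5}$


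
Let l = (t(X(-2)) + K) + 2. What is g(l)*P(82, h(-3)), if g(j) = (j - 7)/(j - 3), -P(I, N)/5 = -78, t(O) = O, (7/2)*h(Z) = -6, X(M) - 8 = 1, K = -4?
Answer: 0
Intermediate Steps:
X(M) = 9 (X(M) = 8 + 1 = 9)
h(Z) = -12/7 (h(Z) = (2/7)*(-6) = -12/7)
P(I, N) = 390 (P(I, N) = -5*(-78) = 390)
l = 7 (l = (9 - 4) + 2 = 5 + 2 = 7)
g(j) = (-7 + j)/(-3 + j)
g(l)*P(82, h(-3)) = ((-7 + 7)/(-3 + 7))*390 = (0/4)*390 = ((¼)*0)*390 = 0*390 = 0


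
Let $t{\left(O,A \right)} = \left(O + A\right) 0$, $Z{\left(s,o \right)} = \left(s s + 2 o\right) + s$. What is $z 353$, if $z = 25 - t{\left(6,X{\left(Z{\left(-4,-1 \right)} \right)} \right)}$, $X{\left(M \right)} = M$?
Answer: $8825$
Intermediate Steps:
$Z{\left(s,o \right)} = s + s^{2} + 2 o$ ($Z{\left(s,o \right)} = \left(s^{2} + 2 o\right) + s = s + s^{2} + 2 o$)
$t{\left(O,A \right)} = 0$ ($t{\left(O,A \right)} = \left(A + O\right) 0 = 0$)
$z = 25$ ($z = 25 - 0 = 25 + 0 = 25$)
$z 353 = 25 \cdot 353 = 8825$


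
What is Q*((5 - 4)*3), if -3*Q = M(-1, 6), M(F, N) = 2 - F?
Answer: -3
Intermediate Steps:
Q = -1 (Q = -(2 - 1*(-1))/3 = -(2 + 1)/3 = -⅓*3 = -1)
Q*((5 - 4)*3) = -(5 - 4)*3 = -3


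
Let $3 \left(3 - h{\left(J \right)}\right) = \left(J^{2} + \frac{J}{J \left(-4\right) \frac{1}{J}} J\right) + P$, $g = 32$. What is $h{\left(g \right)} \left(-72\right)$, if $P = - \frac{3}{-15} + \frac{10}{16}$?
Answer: $\frac{91179}{5} \approx 18236.0$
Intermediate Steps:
$P = \frac{33}{40}$ ($P = \left(-3\right) \left(- \frac{1}{15}\right) + 10 \cdot \frac{1}{16} = \frac{1}{5} + \frac{5}{8} = \frac{33}{40} \approx 0.825$)
$h{\left(J \right)} = \frac{109}{40} - \frac{J^{2}}{4}$ ($h{\left(J \right)} = 3 - \frac{\left(J^{2} + \frac{J}{J \left(-4\right) \frac{1}{J}} J\right) + \frac{33}{40}}{3} = 3 - \frac{\left(J^{2} + \frac{J}{- 4 J \frac{1}{J}} J\right) + \frac{33}{40}}{3} = 3 - \frac{\left(J^{2} + \frac{J}{-4} J\right) + \frac{33}{40}}{3} = 3 - \frac{\left(J^{2} + J \left(- \frac{1}{4}\right) J\right) + \frac{33}{40}}{3} = 3 - \frac{\left(J^{2} + - \frac{J}{4} J\right) + \frac{33}{40}}{3} = 3 - \frac{\left(J^{2} - \frac{J^{2}}{4}\right) + \frac{33}{40}}{3} = 3 - \frac{\frac{3 J^{2}}{4} + \frac{33}{40}}{3} = 3 - \frac{\frac{33}{40} + \frac{3 J^{2}}{4}}{3} = 3 - \left(\frac{11}{40} + \frac{J^{2}}{4}\right) = \frac{109}{40} - \frac{J^{2}}{4}$)
$h{\left(g \right)} \left(-72\right) = \left(\frac{109}{40} - \frac{32^{2}}{4}\right) \left(-72\right) = \left(\frac{109}{40} - 256\right) \left(-72\right) = \left(- \frac{10131}{40}\right) \left(-72\right) = \frac{91179}{5}$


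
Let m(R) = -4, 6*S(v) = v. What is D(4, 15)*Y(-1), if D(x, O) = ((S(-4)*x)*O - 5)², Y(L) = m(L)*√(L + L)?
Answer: -8100*I*√2 ≈ -11455.0*I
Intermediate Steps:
S(v) = v/6
Y(L) = -4*√2*√L (Y(L) = -4*√(L + L) = -4*√2*√L)
D(x, O) = (-5 - 2*O*x/3)² (D(x, O) = ((((⅙)*(-4))*x)*O - 5)² = ((-2*x/3)*O - 5)² = (-2*O*x/3 - 5)² = (-5 - 2*O*x/3)²)
D(4, 15)*Y(-1) = ((15 + 2*15*4)²/9)*(-4*√2*√(-1)) = ((15 + 120)²/9)*(-4*√2*I) = ((⅑)*135²)*(-4*I*√2) = ((⅑)*18225)*(-4*I*√2) = 2025*(-4*I*√2) = -8100*I*√2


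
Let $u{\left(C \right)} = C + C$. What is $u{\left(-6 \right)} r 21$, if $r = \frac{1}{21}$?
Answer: $-12$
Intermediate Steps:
$r = \frac{1}{21} \approx 0.047619$
$u{\left(C \right)} = 2 C$
$u{\left(-6 \right)} r 21 = 2 \left(-6\right) \frac{1}{21} \cdot 21 = \left(-12\right) \frac{1}{21} \cdot 21 = \left(- \frac{4}{7}\right) 21 = -12$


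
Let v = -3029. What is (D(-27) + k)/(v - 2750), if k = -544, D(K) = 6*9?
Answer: 490/5779 ≈ 0.084790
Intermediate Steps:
D(K) = 54
(D(-27) + k)/(v - 2750) = (54 - 544)/(-3029 - 2750) = -490/(-5779) = -490*(-1/5779) = 490/5779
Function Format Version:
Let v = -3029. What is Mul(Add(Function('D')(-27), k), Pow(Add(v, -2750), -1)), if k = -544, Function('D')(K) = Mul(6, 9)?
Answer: Rational(490, 5779) ≈ 0.084790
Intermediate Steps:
Function('D')(K) = 54
Mul(Add(Function('D')(-27), k), Pow(Add(v, -2750), -1)) = Mul(Add(54, -544), Pow(Add(-3029, -2750), -1)) = Mul(-490, Pow(-5779, -1)) = Mul(-490, Rational(-1, 5779)) = Rational(490, 5779)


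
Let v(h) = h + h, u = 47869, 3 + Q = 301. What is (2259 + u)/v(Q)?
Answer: 12532/149 ≈ 84.107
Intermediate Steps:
Q = 298 (Q = -3 + 301 = 298)
v(h) = 2*h
(2259 + u)/v(Q) = (2259 + 47869)/((2*298)) = 50128/596 = 50128*(1/596) = 12532/149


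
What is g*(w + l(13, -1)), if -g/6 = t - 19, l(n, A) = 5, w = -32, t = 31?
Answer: 1944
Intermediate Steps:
g = -72 (g = -6*(31 - 19) = -6*12 = -72)
g*(w + l(13, -1)) = -72*(-32 + 5) = -72*(-27) = 1944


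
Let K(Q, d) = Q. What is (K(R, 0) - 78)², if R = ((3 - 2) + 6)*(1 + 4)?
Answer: 1849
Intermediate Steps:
R = 35 (R = (1 + 6)*5 = 7*5 = 35)
(K(R, 0) - 78)² = (35 - 78)² = (-43)² = 1849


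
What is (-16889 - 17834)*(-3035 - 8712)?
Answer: 407891081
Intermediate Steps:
(-16889 - 17834)*(-3035 - 8712) = -34723*(-11747) = 407891081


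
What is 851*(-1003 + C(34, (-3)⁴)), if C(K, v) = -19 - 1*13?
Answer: -880785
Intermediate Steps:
C(K, v) = -32 (C(K, v) = -19 - 13 = -32)
851*(-1003 + C(34, (-3)⁴)) = 851*(-1003 - 32) = 851*(-1035) = -880785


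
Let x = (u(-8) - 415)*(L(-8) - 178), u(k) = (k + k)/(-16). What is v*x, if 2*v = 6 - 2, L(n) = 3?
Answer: 144900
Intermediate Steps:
u(k) = -k/8 (u(k) = (2*k)*(-1/16) = -k/8)
v = 2 (v = (6 - 2)/2 = (1/2)*4 = 2)
x = 72450 (x = (-1/8*(-8) - 415)*(3 - 178) = (1 - 415)*(-175) = -414*(-175) = 72450)
v*x = 2*72450 = 144900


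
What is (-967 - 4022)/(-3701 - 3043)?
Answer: 1663/2248 ≈ 0.73977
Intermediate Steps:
(-967 - 4022)/(-3701 - 3043) = -4989/(-6744) = -4989*(-1/6744) = 1663/2248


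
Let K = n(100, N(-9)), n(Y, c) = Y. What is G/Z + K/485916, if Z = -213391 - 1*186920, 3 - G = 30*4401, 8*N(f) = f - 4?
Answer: 1783168412/5403264441 ≈ 0.33002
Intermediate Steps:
N(f) = -1/2 + f/8 (N(f) = (f - 4)/8 = (-4 + f)/8 = -1/2 + f/8)
K = 100
G = -132027 (G = 3 - 30*4401 = 3 - 1*132030 = 3 - 132030 = -132027)
Z = -400311 (Z = -213391 - 186920 = -400311)
G/Z + K/485916 = -132027/(-400311) + 100/485916 = -132027*(-1/400311) + 100*(1/485916) = 44009/133437 + 25/121479 = 1783168412/5403264441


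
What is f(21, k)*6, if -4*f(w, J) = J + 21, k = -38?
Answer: 51/2 ≈ 25.500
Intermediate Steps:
f(w, J) = -21/4 - J/4 (f(w, J) = -(J + 21)/4 = -(21 + J)/4 = -21/4 - J/4)
f(21, k)*6 = (-21/4 - ¼*(-38))*6 = (-21/4 + 19/2)*6 = (17/4)*6 = 51/2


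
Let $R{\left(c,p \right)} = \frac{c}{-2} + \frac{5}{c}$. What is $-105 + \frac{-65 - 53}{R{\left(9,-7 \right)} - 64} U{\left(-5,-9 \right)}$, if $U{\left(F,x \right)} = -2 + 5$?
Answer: $- \frac{122043}{1223} \approx -99.79$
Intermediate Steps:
$U{\left(F,x \right)} = 3$
$R{\left(c,p \right)} = \frac{5}{c} - \frac{c}{2}$ ($R{\left(c,p \right)} = c \left(- \frac{1}{2}\right) + \frac{5}{c} = - \frac{c}{2} + \frac{5}{c} = \frac{5}{c} - \frac{c}{2}$)
$-105 + \frac{-65 - 53}{R{\left(9,-7 \right)} - 64} U{\left(-5,-9 \right)} = -105 + \frac{-65 - 53}{\left(\frac{5}{9} - \frac{9}{2}\right) - 64} \cdot 3 = -105 + - \frac{118}{\left(5 \cdot \frac{1}{9} - \frac{9}{2}\right) - 64} \cdot 3 = -105 + - \frac{118}{\left(\frac{5}{9} - \frac{9}{2}\right) - 64} \cdot 3 = -105 + - \frac{118}{- \frac{71}{18} - 64} \cdot 3 = -105 + - \frac{118}{- \frac{1223}{18}} \cdot 3 = -105 + \left(-118\right) \left(- \frac{18}{1223}\right) 3 = -105 + \frac{2124}{1223} \cdot 3 = -105 + \frac{6372}{1223} = - \frac{122043}{1223}$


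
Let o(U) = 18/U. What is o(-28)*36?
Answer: -162/7 ≈ -23.143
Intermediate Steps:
o(-28)*36 = (18/(-28))*36 = (18*(-1/28))*36 = -9/14*36 = -162/7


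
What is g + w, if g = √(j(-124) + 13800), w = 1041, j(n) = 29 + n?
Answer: 1041 + √13705 ≈ 1158.1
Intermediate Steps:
g = √13705 (g = √((29 - 124) + 13800) = √(-95 + 13800) = √13705 ≈ 117.07)
g + w = √13705 + 1041 = 1041 + √13705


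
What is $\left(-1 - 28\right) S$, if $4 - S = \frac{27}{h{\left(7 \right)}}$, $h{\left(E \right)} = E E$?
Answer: $- \frac{4901}{49} \approx -100.02$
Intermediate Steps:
$h{\left(E \right)} = E^{2}$
$S = \frac{169}{49}$ ($S = 4 - \frac{27}{7^{2}} = 4 - \frac{27}{49} = \frac{169}{49} \approx 3.449$)
$\left(-1 - 28\right) S = \left(-1 - 28\right) \frac{169}{49} = \left(-29\right) \frac{169}{49} = - \frac{4901}{49}$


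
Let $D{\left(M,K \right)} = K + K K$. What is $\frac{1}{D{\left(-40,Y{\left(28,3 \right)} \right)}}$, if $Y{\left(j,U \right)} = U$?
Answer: $\frac{1}{12} \approx 0.083333$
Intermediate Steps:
$D{\left(M,K \right)} = K + K^{2}$
$\frac{1}{D{\left(-40,Y{\left(28,3 \right)} \right)}} = \frac{1}{3 \left(1 + 3\right)} = \frac{1}{3 \cdot 4} = \frac{1}{12}$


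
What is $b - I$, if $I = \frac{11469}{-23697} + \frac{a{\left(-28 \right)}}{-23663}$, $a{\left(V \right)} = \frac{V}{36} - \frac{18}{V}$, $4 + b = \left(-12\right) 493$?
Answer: $- \frac{46470506731183}{7850389554} \approx -5919.5$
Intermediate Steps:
$b = -5920$ ($b = -4 - 5916 = -5920$)
$a{\left(V \right)} = - \frac{18}{V} + \frac{V}{36}$ ($a{\left(V \right)} = V \frac{1}{36} - \frac{18}{V} = \frac{V}{36} - \frac{18}{V} = - \frac{18}{V} + \frac{V}{36}$)
$I = - \frac{3799428497}{7850389554}$ ($I = \frac{11469}{-23697} + \frac{- \frac{18}{-28} + \frac{1}{36} \left(-28\right)}{-23663} = 11469 \left(- \frac{1}{23697}\right) + \left(\left(-18\right) \left(- \frac{1}{28}\right) - \frac{7}{9}\right) \left(- \frac{1}{23663}\right) = - \frac{3823}{7899} + \left(\frac{9}{14} - \frac{7}{9}\right) \left(- \frac{1}{23663}\right) = - \frac{3823}{7899} - - \frac{17}{2981538} = - \frac{3823}{7899} + \frac{17}{2981538} = - \frac{3799428497}{7850389554} \approx -0.48398$)
$b - I = -5920 - - \frac{3799428497}{7850389554} = -5920 + \frac{3799428497}{7850389554} = - \frac{46470506731183}{7850389554}$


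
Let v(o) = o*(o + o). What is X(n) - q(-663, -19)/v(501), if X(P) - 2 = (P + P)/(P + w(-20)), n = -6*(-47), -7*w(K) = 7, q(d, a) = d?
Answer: 188480185/47020854 ≈ 4.0084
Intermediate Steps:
v(o) = 2*o² (v(o) = o*(2*o) = 2*o²)
w(K) = -1 (w(K) = -⅐*7 = -1)
n = 282
X(P) = 2 + 2*P/(-1 + P) (X(P) = 2 + (P + P)/(P - 1) = 2 + (2*P)/(-1 + P) = 2 + 2*P/(-1 + P))
X(n) - q(-663, -19)/v(501) = 2*(-1 + 2*282)/(-1 + 282) - (-663)/(2*501²) = 2*(-1 + 564)/281 - (-663)/(2*251001) = 2*(1/281)*563 - (-663)/502002 = 1126/281 - (-663)/502002 = 1126/281 - 1*(-221/167334) = 1126/281 + 221/167334 = 188480185/47020854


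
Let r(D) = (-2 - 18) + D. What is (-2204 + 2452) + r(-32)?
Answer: 196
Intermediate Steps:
r(D) = -20 + D
(-2204 + 2452) + r(-32) = (-2204 + 2452) + (-20 - 32) = 248 - 52 = 196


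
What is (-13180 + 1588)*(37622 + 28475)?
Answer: -766196424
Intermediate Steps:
(-13180 + 1588)*(37622 + 28475) = -11592*66097 = -766196424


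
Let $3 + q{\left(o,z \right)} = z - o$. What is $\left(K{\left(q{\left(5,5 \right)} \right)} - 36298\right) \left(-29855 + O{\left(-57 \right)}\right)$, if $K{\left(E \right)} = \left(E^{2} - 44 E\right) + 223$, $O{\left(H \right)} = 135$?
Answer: $1067958480$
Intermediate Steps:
$q{\left(o,z \right)} = -3 + z - o$ ($q{\left(o,z \right)} = -3 - \left(o - z\right) = -3 + z - o$)
$K{\left(E \right)} = 223 + E^{2} - 44 E$
$\left(K{\left(q{\left(5,5 \right)} \right)} - 36298\right) \left(-29855 + O{\left(-57 \right)}\right) = \left(\left(223 + \left(-3 + 5 - 5\right)^{2} - 44 \left(-3 + 5 - 5\right)\right) - 36298\right) \left(-29855 + 135\right) = \left(\left(223 + \left(-3 + 5 - 5\right)^{2} - 44 \left(-3 + 5 - 5\right)\right) - 36298\right) \left(-29720\right) = \left(\left(223 + \left(-3\right)^{2} - -132\right) - 36298\right) \left(-29720\right) = \left(\left(223 + 9 + 132\right) - 36298\right) \left(-29720\right) = \left(364 - 36298\right) \left(-29720\right) = \left(-35934\right) \left(-29720\right) = 1067958480$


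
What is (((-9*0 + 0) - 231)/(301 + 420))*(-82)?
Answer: 2706/103 ≈ 26.272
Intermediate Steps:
(((-9*0 + 0) - 231)/(301 + 420))*(-82) = (((0 + 0) - 231)/721)*(-82) = ((0 - 231)*(1/721))*(-82) = -231*1/721*(-82) = -33/103*(-82) = 2706/103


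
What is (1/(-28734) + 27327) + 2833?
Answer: 866617439/28734 ≈ 30160.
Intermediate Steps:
(1/(-28734) + 27327) + 2833 = (-1/28734 + 27327) + 2833 = 785214017/28734 + 2833 = 866617439/28734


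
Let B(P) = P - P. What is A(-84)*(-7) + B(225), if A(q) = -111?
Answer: 777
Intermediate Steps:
B(P) = 0
A(-84)*(-7) + B(225) = -111*(-7) + 0 = 777 + 0 = 777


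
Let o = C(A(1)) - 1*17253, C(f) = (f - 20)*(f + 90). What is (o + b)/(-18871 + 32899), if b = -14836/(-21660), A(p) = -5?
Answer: -104928161/75961620 ≈ -1.3813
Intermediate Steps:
b = 3709/5415 (b = -14836*(-1/21660) = 3709/5415 ≈ 0.68495)
C(f) = (-20 + f)*(90 + f)
o = -19378 (o = (-1800 + (-5)² + 70*(-5)) - 1*17253 = (-1800 + 25 - 350) - 17253 = -2125 - 17253 = -19378)
(o + b)/(-18871 + 32899) = (-19378 + 3709/5415)/(-18871 + 32899) = -104928161/5415/14028 = -104928161/5415*1/14028 = -104928161/75961620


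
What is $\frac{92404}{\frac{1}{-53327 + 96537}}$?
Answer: $3992776840$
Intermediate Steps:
$\frac{92404}{\frac{1}{-53327 + 96537}} = \frac{92404}{\frac{1}{43210}} = 92404 \frac{1}{\frac{1}{43210}} = 92404 \cdot 43210 = 3992776840$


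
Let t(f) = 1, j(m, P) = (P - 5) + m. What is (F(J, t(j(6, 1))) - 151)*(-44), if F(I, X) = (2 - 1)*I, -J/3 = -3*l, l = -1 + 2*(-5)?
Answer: 11000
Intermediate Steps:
j(m, P) = -5 + P + m (j(m, P) = (-5 + P) + m = -5 + P + m)
l = -11 (l = -1 - 10 = -11)
J = -99 (J = -(-9)*(-11) = -3*33 = -99)
F(I, X) = I (F(I, X) = 1*I = I)
(F(J, t(j(6, 1))) - 151)*(-44) = (-99 - 151)*(-44) = -250*(-44) = 11000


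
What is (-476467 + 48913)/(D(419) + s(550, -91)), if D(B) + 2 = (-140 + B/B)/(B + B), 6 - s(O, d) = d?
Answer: -358290252/79471 ≈ -4508.4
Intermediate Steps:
s(O, d) = 6 - d
D(B) = -2 - 139/(2*B) (D(B) = -2 + (-140 + B/B)/(B + B) = -2 + (-140 + 1)/((2*B)) = -2 - 139/(2*B))
(-476467 + 48913)/(D(419) + s(550, -91)) = (-476467 + 48913)/((-2 - 139/2/419) + (6 - 1*(-91))) = -427554/((-2 - 139/2*1/419) + (6 + 91)) = -427554/((-2 - 139/838) + 97) = -427554/(-1815/838 + 97) = -427554/79471/838 = -427554*838/79471 = -358290252/79471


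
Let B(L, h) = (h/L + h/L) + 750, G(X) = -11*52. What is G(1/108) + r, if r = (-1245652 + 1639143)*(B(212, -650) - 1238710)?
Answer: -25817812187971/53 ≈ -4.8713e+11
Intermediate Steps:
G(X) = -572
B(L, h) = 750 + 2*h/L (B(L, h) = 2*h/L + 750 = 750 + 2*h/L)
r = -25817812157655/53 (r = (-1245652 + 1639143)*((750 + 2*(-650)/212) - 1238710) = 393491*((750 + 2*(-650)*(1/212)) - 1238710) = 393491*((750 - 325/53) - 1238710) = 393491*(39425/53 - 1238710) = 393491*(-65612205/53) = -25817812157655/53 ≈ -4.8713e+11)
G(1/108) + r = -572 - 25817812157655/53 = -25817812187971/53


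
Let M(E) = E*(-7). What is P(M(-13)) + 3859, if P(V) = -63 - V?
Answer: 3705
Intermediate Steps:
M(E) = -7*E
P(M(-13)) + 3859 = (-63 - (-7)*(-13)) + 3859 = (-63 - 1*91) + 3859 = (-63 - 91) + 3859 = -154 + 3859 = 3705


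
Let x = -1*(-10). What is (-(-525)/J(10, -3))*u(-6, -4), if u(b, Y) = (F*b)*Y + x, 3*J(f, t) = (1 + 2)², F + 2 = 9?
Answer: 31150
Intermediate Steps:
F = 7 (F = -2 + 9 = 7)
x = 10
J(f, t) = 3 (J(f, t) = (1 + 2)²/3 = (⅓)*3² = (⅓)*9 = 3)
u(b, Y) = 10 + 7*Y*b (u(b, Y) = (7*b)*Y + 10 = 7*Y*b + 10 = 10 + 7*Y*b)
(-(-525)/J(10, -3))*u(-6, -4) = (-(-525)/3)*(10 + 7*(-4)*(-6)) = (-(-525)/3)*(10 + 168) = -25*(-7)*178 = 175*178 = 31150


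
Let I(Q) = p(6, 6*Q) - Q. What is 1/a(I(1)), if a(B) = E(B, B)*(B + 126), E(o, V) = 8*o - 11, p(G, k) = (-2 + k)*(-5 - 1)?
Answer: -1/21311 ≈ -4.6924e-5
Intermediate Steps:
p(G, k) = 12 - 6*k (p(G, k) = (-2 + k)*(-6) = 12 - 6*k)
E(o, V) = -11 + 8*o
I(Q) = 12 - 37*Q (I(Q) = (12 - 36*Q) - Q = 12 - 37*Q)
a(B) = (-11 + 8*B)*(126 + B) (a(B) = (-11 + 8*B)*(B + 126) = (-11 + 8*B)*(126 + B))
1/a(I(1)) = 1/((-11 + 8*(12 - 37*1))*(126 + (12 - 37*1))) = 1/((-11 + 8*(12 - 37))*(126 + (12 - 37))) = 1/((-11 + 8*(-25))*(126 - 25)) = 1/((-11 - 200)*101) = 1/(-211*101) = 1/(-21311) = -1/21311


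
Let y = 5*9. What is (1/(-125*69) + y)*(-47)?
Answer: -18241828/8625 ≈ -2115.0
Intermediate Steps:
y = 45
(1/(-125*69) + y)*(-47) = (1/(-125*69) + 45)*(-47) = (-1/125*1/69 + 45)*(-47) = (-1/8625 + 45)*(-47) = (388124/8625)*(-47) = -18241828/8625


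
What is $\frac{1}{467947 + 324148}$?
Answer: $\frac{1}{792095} \approx 1.2625 \cdot 10^{-6}$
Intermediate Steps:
$\frac{1}{467947 + 324148} = \frac{1}{792095}$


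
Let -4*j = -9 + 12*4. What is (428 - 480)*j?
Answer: 507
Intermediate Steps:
j = -39/4 (j = -(-9 + 12*4)/4 = -(-9 + 48)/4 = -¼*39 = -39/4 ≈ -9.7500)
(428 - 480)*j = (428 - 480)*(-39/4) = -52*(-39/4) = 507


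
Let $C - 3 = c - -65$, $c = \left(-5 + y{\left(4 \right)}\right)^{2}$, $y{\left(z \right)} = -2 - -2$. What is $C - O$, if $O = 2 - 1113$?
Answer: $1204$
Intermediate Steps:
$y{\left(z \right)} = 0$ ($y{\left(z \right)} = -2 + 2 = 0$)
$c = 25$ ($c = \left(-5 + 0\right)^{2} = \left(-5\right)^{2} = 25$)
$C = 93$ ($C = 3 + \left(25 - -65\right) = 3 + \left(25 + 65\right) = 3 + 90 = 93$)
$O = -1111$ ($O = 2 - 1113 = -1111$)
$C - O = 93 - -1111 = 93 + 1111 = 1204$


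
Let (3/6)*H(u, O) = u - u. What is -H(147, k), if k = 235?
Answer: 0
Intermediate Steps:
H(u, O) = 0 (H(u, O) = 2*(u - u) = 2*0 = 0)
-H(147, k) = -1*0 = 0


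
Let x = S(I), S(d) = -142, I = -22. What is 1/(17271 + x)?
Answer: 1/17129 ≈ 5.8381e-5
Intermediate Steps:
x = -142
1/(17271 + x) = 1/(17271 - 142) = 1/17129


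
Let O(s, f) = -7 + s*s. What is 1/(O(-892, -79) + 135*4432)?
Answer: 1/1393977 ≈ 7.1737e-7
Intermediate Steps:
O(s, f) = -7 + s²
1/(O(-892, -79) + 135*4432) = 1/((-7 + (-892)²) + 135*4432) = 1/((-7 + 795664) + 598320) = 1/(795657 + 598320) = 1/1393977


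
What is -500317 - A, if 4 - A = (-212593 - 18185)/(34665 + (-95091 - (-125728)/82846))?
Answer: -626137779356560/1251481667 ≈ -5.0032e+5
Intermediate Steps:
A = 226168121/1251481667 (A = 4 - (-212593 - 18185)/(34665 + (-95091 - (-125728)/82846)) = 4 - (-230778)/(34665 + (-95091 - (-125728)/82846)) = 4 - (-230778)/(34665 + (-95091 - 1*(-62864/41423))) = 4 - (-230778)/(34665 + (-95091 + 62864/41423)) = 4 - (-230778)/(34665 - 3938891629/41423) = 4 - (-230778)/(-2502963334/41423) = 4 - (-230778)*(-41423)/2502963334 = 4 - 1*4779758547/1251481667 = 4 - 4779758547/1251481667 = 226168121/1251481667 ≈ 0.18072)
-500317 - A = -500317 - 1*226168121/1251481667 = -500317 - 226168121/1251481667 = -626137779356560/1251481667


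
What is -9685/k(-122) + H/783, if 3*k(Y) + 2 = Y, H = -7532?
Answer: 21816097/97092 ≈ 224.70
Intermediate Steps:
k(Y) = -2/3 + Y/3
-9685/k(-122) + H/783 = -9685/(-2/3 + (1/3)*(-122)) - 7532/783 = -9685/(-2/3 - 122/3) - 7532*1/783 = -9685/(-124/3) - 7532/783 = -9685*(-3/124) - 7532/783 = 29055/124 - 7532/783 = 21816097/97092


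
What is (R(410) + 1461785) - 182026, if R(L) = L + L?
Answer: 1280579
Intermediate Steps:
R(L) = 2*L
(R(410) + 1461785) - 182026 = (2*410 + 1461785) - 182026 = (820 + 1461785) - 182026 = 1462605 - 182026 = 1280579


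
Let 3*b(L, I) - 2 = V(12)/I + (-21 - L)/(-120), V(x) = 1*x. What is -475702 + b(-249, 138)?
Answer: -328234337/690 ≈ -4.7570e+5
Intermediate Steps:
V(x) = x
b(L, I) = 29/40 + 4/I + L/360 (b(L, I) = ⅔ + (12/I + (-21 - L)/(-120))/3 = ⅔ + (12/I + (-21 - L)*(-1/120))/3 = ⅔ + (12/I + (7/40 + L/120))/3 = ⅔ + (7/40 + 12/I + L/120)/3 = ⅔ + (7/120 + 4/I + L/360) = 29/40 + 4/I + L/360)
-475702 + b(-249, 138) = -475702 + (1/360)*(1440 + 138*(261 - 249))/138 = -475702 + (1/360)*(1/138)*(1440 + 138*12) = -475702 + (1/360)*(1/138)*(1440 + 1656) = -475702 + (1/360)*(1/138)*3096 = -475702 + 43/690 = -328234337/690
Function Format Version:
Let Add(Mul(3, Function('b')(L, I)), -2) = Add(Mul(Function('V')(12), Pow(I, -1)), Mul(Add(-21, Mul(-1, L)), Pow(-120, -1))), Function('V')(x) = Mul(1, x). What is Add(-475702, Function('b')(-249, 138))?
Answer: Rational(-328234337, 690) ≈ -4.7570e+5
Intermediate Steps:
Function('V')(x) = x
Function('b')(L, I) = Add(Rational(29, 40), Mul(4, Pow(I, -1)), Mul(Rational(1, 360), L)) (Function('b')(L, I) = Add(Rational(2, 3), Mul(Rational(1, 3), Add(Mul(12, Pow(I, -1)), Mul(Add(-21, Mul(-1, L)), Pow(-120, -1))))) = Add(Rational(2, 3), Mul(Rational(1, 3), Add(Mul(12, Pow(I, -1)), Mul(Add(-21, Mul(-1, L)), Rational(-1, 120))))) = Add(Rational(2, 3), Mul(Rational(1, 3), Add(Mul(12, Pow(I, -1)), Add(Rational(7, 40), Mul(Rational(1, 120), L))))) = Add(Rational(2, 3), Mul(Rational(1, 3), Add(Rational(7, 40), Mul(12, Pow(I, -1)), Mul(Rational(1, 120), L)))) = Add(Rational(2, 3), Add(Rational(7, 120), Mul(4, Pow(I, -1)), Mul(Rational(1, 360), L))) = Add(Rational(29, 40), Mul(4, Pow(I, -1)), Mul(Rational(1, 360), L)))
Add(-475702, Function('b')(-249, 138)) = Add(-475702, Mul(Rational(1, 360), Pow(138, -1), Add(1440, Mul(138, Add(261, -249))))) = Add(-475702, Mul(Rational(1, 360), Rational(1, 138), Add(1440, Mul(138, 12)))) = Add(-475702, Mul(Rational(1, 360), Rational(1, 138), Add(1440, 1656))) = Add(-475702, Mul(Rational(1, 360), Rational(1, 138), 3096)) = Add(-475702, Rational(43, 690)) = Rational(-328234337, 690)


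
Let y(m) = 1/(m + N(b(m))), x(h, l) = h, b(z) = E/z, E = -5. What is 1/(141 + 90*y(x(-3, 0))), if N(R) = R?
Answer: 2/147 ≈ 0.013605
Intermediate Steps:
b(z) = -5/z
y(m) = 1/(m - 5/m)
1/(141 + 90*y(x(-3, 0))) = 1/(141 + 90*(-3/(-5 + (-3)**2))) = 1/(141 + 90*(-3/(-5 + 9))) = 1/(141 + 90*(-3/4)) = 1/(141 - 135/2) = 1/(147/2) = 2/147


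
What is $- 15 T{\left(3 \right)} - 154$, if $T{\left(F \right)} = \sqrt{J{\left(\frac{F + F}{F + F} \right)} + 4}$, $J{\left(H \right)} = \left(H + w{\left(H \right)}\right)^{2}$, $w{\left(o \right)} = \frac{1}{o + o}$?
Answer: $- \frac{383}{2} \approx -191.5$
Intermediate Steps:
$w{\left(o \right)} = \frac{1}{2 o}$
$J{\left(H \right)} = \left(H + \frac{1}{2 H}\right)^{2}$
$T{\left(F \right)} = \frac{5}{2}$ ($T{\left(F \right)} = \sqrt{\left(\frac{F + F}{F + F} + \frac{1}{2 \frac{F + F}{F + F}}\right)^{2} + 4} = \sqrt{\left(\frac{2 F}{2 F} + \frac{1}{2 \frac{2 F}{2 F}}\right)^{2} + 4} = \sqrt{\left(2 F \frac{1}{2 F} + \frac{1}{2 \cdot 2 F \frac{1}{2 F}}\right)^{2} + 4} = \sqrt{\left(1 + \frac{1}{2 \cdot 1}\right)^{2} + 4} = \sqrt{\left(1 + \frac{1}{2} \cdot 1\right)^{2} + 4} = \sqrt{\left(1 + \frac{1}{2}\right)^{2} + 4} = \sqrt{\left(\frac{3}{2}\right)^{2} + 4} = \sqrt{\frac{9}{4} + 4} = \sqrt{\frac{25}{4}} = \frac{5}{2}$)
$- 15 T{\left(3 \right)} - 154 = \left(-15\right) \frac{5}{2} - 154 = - \frac{75}{2} - 154 = - \frac{383}{2}$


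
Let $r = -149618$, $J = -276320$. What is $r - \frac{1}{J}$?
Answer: $- \frac{41342445759}{276320} \approx -1.4962 \cdot 10^{5}$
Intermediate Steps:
$r - \frac{1}{J} = -149618 - \frac{1}{-276320} = -149618 - - \frac{1}{276320} = -149618 + \frac{1}{276320} = - \frac{41342445759}{276320}$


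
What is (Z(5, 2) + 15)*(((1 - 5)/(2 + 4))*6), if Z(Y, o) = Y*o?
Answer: -100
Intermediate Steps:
(Z(5, 2) + 15)*(((1 - 5)/(2 + 4))*6) = (5*2 + 15)*(((1 - 5)/(2 + 4))*6) = (10 + 15)*(-4/6*6) = 25*(-4*⅙*6) = 25*(-⅔*6) = 25*(-4) = -100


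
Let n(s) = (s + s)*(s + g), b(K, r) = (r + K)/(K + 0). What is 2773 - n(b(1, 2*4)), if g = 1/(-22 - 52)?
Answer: 96616/37 ≈ 2611.2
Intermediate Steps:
g = -1/74 (g = 1/(-74) = -1/74 ≈ -0.013514)
b(K, r) = (K + r)/K
n(s) = 2*s*(-1/74 + s) (n(s) = (s + s)*(s - 1/74) = (2*s)*(-1/74 + s) = 2*s*(-1/74 + s))
2773 - n(b(1, 2*4)) = 2773 - (1 + 2*4)/1*(-1 + 74*((1 + 2*4)/1))/37 = 2773 - 1*(1 + 8)*(-1 + 74*(1*(1 + 8)))/37 = 2773 - 1*9*(-1 + 74*(1*9))/37 = 2773 - 9*(-1 + 74*9)/37 = 2773 - 9*(-1 + 666)/37 = 2773 - 9*665/37 = 2773 - 1*5985/37 = 2773 - 5985/37 = 96616/37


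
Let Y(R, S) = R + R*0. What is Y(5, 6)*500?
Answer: 2500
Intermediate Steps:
Y(R, S) = R (Y(R, S) = R + 0 = R)
Y(5, 6)*500 = 5*500 = 2500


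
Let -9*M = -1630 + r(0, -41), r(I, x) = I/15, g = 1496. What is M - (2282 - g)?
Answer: -5444/9 ≈ -604.89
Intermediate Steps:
r(I, x) = I/15 (r(I, x) = I*(1/15) = I/15)
M = 1630/9 (M = -(-1630 + (1/15)*0)/9 = -(-1630 + 0)/9 = -⅑*(-1630) = 1630/9 ≈ 181.11)
M - (2282 - g) = 1630/9 - (2282 - 1*1496) = 1630/9 - (2282 - 1496) = 1630/9 - 1*786 = 1630/9 - 786 = -5444/9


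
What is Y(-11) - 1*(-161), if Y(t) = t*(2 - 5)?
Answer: 194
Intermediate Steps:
Y(t) = -3*t (Y(t) = t*(-3) = -3*t)
Y(-11) - 1*(-161) = -3*(-11) - 1*(-161) = 33 + 161 = 194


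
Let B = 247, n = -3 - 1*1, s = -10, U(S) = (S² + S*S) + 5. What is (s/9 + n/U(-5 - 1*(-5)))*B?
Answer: -21242/45 ≈ -472.04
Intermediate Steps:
U(S) = 5 + 2*S² (U(S) = (S² + S²) + 5 = 2*S² + 5 = 5 + 2*S²)
n = -4 (n = -3 - 1 = -4)
(s/9 + n/U(-5 - 1*(-5)))*B = (-10/9 - 4/(5 + 2*(-5 - 1*(-5))²))*247 = (-10*⅑ - 4/(5 + 2*(-5 + 5)²))*247 = (-10/9 - 4/(5 + 2*0²))*247 = (-10/9 - 4/(5 + 2*0))*247 = (-10/9 - 4/(5 + 0))*247 = (-10/9 - 4/5)*247 = (-10/9 - 4*⅕)*247 = (-10/9 - ⅘)*247 = -86/45*247 = -21242/45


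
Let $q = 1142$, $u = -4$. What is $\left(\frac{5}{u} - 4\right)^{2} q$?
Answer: $\frac{251811}{8} \approx 31476.0$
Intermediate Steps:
$\left(\frac{5}{u} - 4\right)^{2} q = \left(\frac{5}{-4} - 4\right)^{2} \cdot 1142 = \left(5 \left(- \frac{1}{4}\right) - 4\right)^{2} \cdot 1142 = \left(- \frac{5}{4} - 4\right)^{2} \cdot 1142 = \left(- \frac{21}{4}\right)^{2} \cdot 1142 = \frac{441}{16} \cdot 1142 = \frac{251811}{8}$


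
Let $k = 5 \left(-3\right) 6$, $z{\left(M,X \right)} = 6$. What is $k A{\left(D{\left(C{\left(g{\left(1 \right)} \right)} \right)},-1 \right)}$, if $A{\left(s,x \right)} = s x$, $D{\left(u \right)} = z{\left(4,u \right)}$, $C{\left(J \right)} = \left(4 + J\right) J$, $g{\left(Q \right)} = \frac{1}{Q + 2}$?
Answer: $540$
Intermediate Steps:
$g{\left(Q \right)} = \frac{1}{2 + Q}$
$C{\left(J \right)} = J \left(4 + J\right)$
$D{\left(u \right)} = 6$
$k = -90$ ($k = \left(-15\right) 6 = -90$)
$k A{\left(D{\left(C{\left(g{\left(1 \right)} \right)} \right)},-1 \right)} = - 90 \cdot 6 \left(-1\right) = \left(-90\right) \left(-6\right) = 540$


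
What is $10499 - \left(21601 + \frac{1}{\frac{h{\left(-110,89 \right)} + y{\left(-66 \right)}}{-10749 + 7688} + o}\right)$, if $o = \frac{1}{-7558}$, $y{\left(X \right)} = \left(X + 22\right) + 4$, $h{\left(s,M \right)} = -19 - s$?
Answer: $- \frac{4290202900}{388519} \approx -11042.0$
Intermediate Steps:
$y{\left(X \right)} = 26 + X$ ($y{\left(X \right)} = \left(22 + X\right) + 4 = 26 + X$)
$o = - \frac{1}{7558} \approx -0.00013231$
$10499 - \left(21601 + \frac{1}{\frac{h{\left(-110,89 \right)} + y{\left(-66 \right)}}{-10749 + 7688} + o}\right) = 10499 - \left(21601 + \frac{1}{\frac{\left(-19 - -110\right) + \left(26 - 66\right)}{-10749 + 7688} - \frac{1}{7558}}\right) = 10499 - \left(21601 + \frac{1}{\frac{\left(-19 + 110\right) - 40}{-3061} - \frac{1}{7558}}\right) = 10499 - \left(21601 + \frac{1}{\left(91 - 40\right) \left(- \frac{1}{3061}\right) - \frac{1}{7558}}\right) = 10499 - \left(21601 + \frac{1}{51 \left(- \frac{1}{3061}\right) - \frac{1}{7558}}\right) = 10499 - \left(21601 + \frac{1}{- \frac{51}{3061} - \frac{1}{7558}}\right) = 10499 - \frac{8369263881}{388519} = - \frac{4290202900}{388519}$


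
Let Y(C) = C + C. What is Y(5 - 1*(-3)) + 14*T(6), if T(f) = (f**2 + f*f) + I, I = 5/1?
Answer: 1094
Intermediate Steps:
I = 5 (I = 5*1 = 5)
Y(C) = 2*C
T(f) = 5 + 2*f**2 (T(f) = (f**2 + f*f) + 5 = (f**2 + f**2) + 5 = 2*f**2 + 5 = 5 + 2*f**2)
Y(5 - 1*(-3)) + 14*T(6) = 2*(5 - 1*(-3)) + 14*(5 + 2*6**2) = 2*(5 + 3) + 14*(5 + 2*36) = 2*8 + 14*(5 + 72) = 16 + 14*77 = 16 + 1078 = 1094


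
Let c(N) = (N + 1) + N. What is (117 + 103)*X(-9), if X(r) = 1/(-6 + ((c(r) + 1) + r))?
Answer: -220/31 ≈ -7.0968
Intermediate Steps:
c(N) = 1 + 2*N (c(N) = (1 + N) + N = 1 + 2*N)
X(r) = 1/(-4 + 3*r) (X(r) = 1/(-6 + (((1 + 2*r) + 1) + r)) = 1/(-6 + ((2 + 2*r) + r)) = 1/(-6 + (2 + 3*r)) = 1/(-4 + 3*r))
(117 + 103)*X(-9) = (117 + 103)/(-4 + 3*(-9)) = 220/(-4 - 27) = 220/(-31) = 220*(-1/31) = -220/31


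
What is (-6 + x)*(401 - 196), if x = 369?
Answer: 74415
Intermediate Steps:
(-6 + x)*(401 - 196) = (-6 + 369)*(401 - 196) = 363*205 = 74415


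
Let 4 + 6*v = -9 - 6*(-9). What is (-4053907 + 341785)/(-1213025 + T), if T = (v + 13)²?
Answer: 133636392/43654739 ≈ 3.0612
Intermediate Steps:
v = 41/6 (v = -⅔ + (-9 - 6*(-9))/6 = -⅔ + (-9 + 54)/6 = -⅔ + (⅙)*45 = -⅔ + 15/2 = 41/6 ≈ 6.8333)
T = 14161/36 (T = (41/6 + 13)² = (119/6)² = 14161/36 ≈ 393.36)
(-4053907 + 341785)/(-1213025 + T) = (-4053907 + 341785)/(-1213025 + 14161/36) = -3712122/(-43654739/36) = -3712122*(-36/43654739) = 133636392/43654739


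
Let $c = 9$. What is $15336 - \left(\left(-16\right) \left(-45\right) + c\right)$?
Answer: $14607$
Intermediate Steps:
$15336 - \left(\left(-16\right) \left(-45\right) + c\right) = 15336 - \left(\left(-16\right) \left(-45\right) + 9\right) = 15336 - \left(720 + 9\right) = 15336 - 729 = 14607$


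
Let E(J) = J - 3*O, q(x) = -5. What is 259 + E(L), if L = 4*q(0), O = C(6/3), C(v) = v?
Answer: 233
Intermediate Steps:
O = 2 (O = 6/3 = 6*(⅓) = 2)
L = -20 (L = 4*(-5) = -20)
E(J) = -6 + J (E(J) = J - 3*2 = J - 6 = -6 + J)
259 + E(L) = 259 + (-6 - 20) = 259 - 26 = 233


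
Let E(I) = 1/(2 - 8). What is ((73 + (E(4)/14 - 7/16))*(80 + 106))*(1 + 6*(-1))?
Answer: -3778435/56 ≈ -67472.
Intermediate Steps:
E(I) = -⅙ (E(I) = 1/(-6) = -⅙)
((73 + (E(4)/14 - 7/16))*(80 + 106))*(1 + 6*(-1)) = ((73 + (-⅙/14 - 7/16))*(80 + 106))*(1 + 6*(-1)) = ((73 + (-⅙*1/14 - 7*1/16))*186)*(1 - 6) = ((73 + (-1/84 - 7/16))*186)*(-5) = ((73 - 151/336)*186)*(-5) = ((24377/336)*186)*(-5) = (755687/56)*(-5) = -3778435/56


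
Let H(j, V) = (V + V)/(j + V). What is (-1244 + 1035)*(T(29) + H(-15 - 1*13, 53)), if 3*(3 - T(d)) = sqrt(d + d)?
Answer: -37829/25 + 209*sqrt(58)/3 ≈ -982.59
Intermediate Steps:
T(d) = 3 - sqrt(2)*sqrt(d)/3 (T(d) = 3 - sqrt(d + d)/3 = 3 - sqrt(2)*sqrt(d)/3)
H(j, V) = 2*V/(V + j) (H(j, V) = (2*V)/(V + j) = 2*V/(V + j))
(-1244 + 1035)*(T(29) + H(-15 - 1*13, 53)) = (-1244 + 1035)*((3 - sqrt(2)*sqrt(29)/3) + 2*53/(53 + (-15 - 1*13))) = -209*((3 - sqrt(58)/3) + 2*53/(53 + (-15 - 13))) = -209*((3 - sqrt(58)/3) + 2*53/(53 - 28)) = -209*((3 - sqrt(58)/3) + 2*53/25) = -209*((3 - sqrt(58)/3) + 2*53*(1/25)) = -209*((3 - sqrt(58)/3) + 106/25) = -209*(181/25 - sqrt(58)/3) = -37829/25 + 209*sqrt(58)/3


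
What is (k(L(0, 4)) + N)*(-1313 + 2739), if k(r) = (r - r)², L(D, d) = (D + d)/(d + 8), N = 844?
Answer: 1203544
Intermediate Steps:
L(D, d) = (D + d)/(8 + d)
k(r) = 0 (k(r) = 0² = 0)
(k(L(0, 4)) + N)*(-1313 + 2739) = (0 + 844)*(-1313 + 2739) = 844*1426 = 1203544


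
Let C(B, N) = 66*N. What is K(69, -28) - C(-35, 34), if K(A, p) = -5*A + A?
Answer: -2520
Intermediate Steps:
K(A, p) = -4*A
K(69, -28) - C(-35, 34) = -4*69 - 66*34 = -276 - 1*2244 = -276 - 2244 = -2520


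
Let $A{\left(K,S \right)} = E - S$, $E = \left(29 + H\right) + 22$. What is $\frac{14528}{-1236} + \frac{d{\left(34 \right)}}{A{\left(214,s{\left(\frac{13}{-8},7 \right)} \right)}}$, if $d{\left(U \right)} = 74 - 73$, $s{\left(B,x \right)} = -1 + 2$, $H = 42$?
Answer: $- \frac{333835}{28428} \approx -11.743$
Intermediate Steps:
$s{\left(B,x \right)} = 1$
$d{\left(U \right)} = 1$
$E = 93$ ($E = \left(29 + 42\right) + 22 = 71 + 22 = 93$)
$A{\left(K,S \right)} = 93 - S$
$\frac{14528}{-1236} + \frac{d{\left(34 \right)}}{A{\left(214,s{\left(\frac{13}{-8},7 \right)} \right)}} = \frac{14528}{-1236} + 1 \frac{1}{93 - 1} = 14528 \left(- \frac{1}{1236}\right) + 1 \frac{1}{93 - 1} = - \frac{3632}{309} + 1 \cdot \frac{1}{92} = - \frac{3632}{309} + \frac{1}{92} = - \frac{333835}{28428}$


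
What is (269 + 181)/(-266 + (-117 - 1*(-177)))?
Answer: -225/103 ≈ -2.1845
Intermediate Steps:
(269 + 181)/(-266 + (-117 - 1*(-177))) = 450/(-266 + (-117 + 177)) = 450/(-266 + 60) = 450/(-206) = 450*(-1/206) = -225/103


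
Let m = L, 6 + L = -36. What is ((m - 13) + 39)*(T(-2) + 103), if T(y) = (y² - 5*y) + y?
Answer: -1840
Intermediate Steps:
L = -42 (L = -6 - 36 = -42)
m = -42
T(y) = y² - 4*y
((m - 13) + 39)*(T(-2) + 103) = ((-42 - 13) + 39)*(-2*(-4 - 2) + 103) = (-55 + 39)*(-2*(-6) + 103) = -16*(12 + 103) = -16*115 = -1840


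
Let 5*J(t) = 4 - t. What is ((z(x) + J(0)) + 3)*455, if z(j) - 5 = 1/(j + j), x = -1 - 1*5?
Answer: 47593/12 ≈ 3966.1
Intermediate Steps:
x = -6 (x = -1 - 5 = -6)
J(t) = ⅘ - t/5 (J(t) = (4 - t)/5 = ⅘ - t/5)
z(j) = 5 + 1/(2*j) (z(j) = 5 + 1/(j + j) = 5 + 1/(2*j))
((z(x) + J(0)) + 3)*455 = (((5 + (½)/(-6)) + (⅘ - ⅕*0)) + 3)*455 = (((5 + (½)*(-⅙)) + (⅘ + 0)) + 3)*455 = (((5 - 1/12) + ⅘) + 3)*455 = ((59/12 + ⅘) + 3)*455 = (343/60 + 3)*455 = (523/60)*455 = 47593/12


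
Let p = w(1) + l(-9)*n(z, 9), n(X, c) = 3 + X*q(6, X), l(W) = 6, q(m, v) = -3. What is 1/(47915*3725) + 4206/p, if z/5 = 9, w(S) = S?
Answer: -15320430091/2881231625 ≈ -5.3173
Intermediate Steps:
z = 45 (z = 5*9 = 45)
n(X, c) = 3 - 3*X (n(X, c) = 3 + X*(-3) = 3 - 3*X)
p = -791 (p = 1 + 6*(3 - 3*45) = 1 + 6*(3 - 135) = 1 + 6*(-132) = 1 - 792 = -791)
1/(47915*3725) + 4206/p = 1/(47915*3725) + 4206/(-791) = (1/47915)*(1/3725) + 4206*(-1/791) = 1/178483375 - 4206/791 = -15320430091/2881231625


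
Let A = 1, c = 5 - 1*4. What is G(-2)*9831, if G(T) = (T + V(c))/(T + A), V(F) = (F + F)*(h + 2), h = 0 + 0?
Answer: -19662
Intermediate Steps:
h = 0
c = 1 (c = 5 - 4 = 1)
V(F) = 4*F (V(F) = (F + F)*(0 + 2) = (2*F)*2 = 4*F)
G(T) = (4 + T)/(1 + T) (G(T) = (T + 4*1)/(T + 1) = (T + 4)/(1 + T) = (4 + T)/(1 + T))
G(-2)*9831 = ((4 - 2)/(1 - 2))*9831 = (2/(-1))*9831 = -1*2*9831 = -2*9831 = -19662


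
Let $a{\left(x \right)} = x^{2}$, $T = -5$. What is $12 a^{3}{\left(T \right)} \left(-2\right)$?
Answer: $-375000$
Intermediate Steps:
$12 a^{3}{\left(T \right)} \left(-2\right) = 12 \left(\left(-5\right)^{2}\right)^{3} \left(-2\right) = 12 \cdot 25^{3} \left(-2\right) = 12 \cdot 15625 \left(-2\right) = 187500 \left(-2\right) = -375000$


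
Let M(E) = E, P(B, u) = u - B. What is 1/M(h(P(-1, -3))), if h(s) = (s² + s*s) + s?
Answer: ⅙ ≈ 0.16667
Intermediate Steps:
h(s) = s + 2*s² (h(s) = (s² + s²) + s = 2*s² + s = s + 2*s²)
1/M(h(P(-1, -3))) = 1/((-3 - 1*(-1))*(1 + 2*(-3 - 1*(-1)))) = 1/((-3 + 1)*(1 + 2*(-3 + 1))) = 1/(-2*(1 + 2*(-2))) = 1/(-2*(1 - 4)) = 1/(-2*(-3)) = 1/6 = ⅙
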